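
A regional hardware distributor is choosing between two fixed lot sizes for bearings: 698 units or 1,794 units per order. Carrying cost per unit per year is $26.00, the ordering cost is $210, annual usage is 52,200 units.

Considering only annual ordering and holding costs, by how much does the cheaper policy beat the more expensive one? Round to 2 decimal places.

TC(Q) = (D/Q)S + (Q/2)H
TC(698) = (52,200/698)×210 + (698/2)×26 = $24,778.87
TC(1,794) = (52,200/1,794)×210 + (1,794/2)×26 = $29,432.37
Lots of 698 are cheaper by $4,653.50.

$4,653.50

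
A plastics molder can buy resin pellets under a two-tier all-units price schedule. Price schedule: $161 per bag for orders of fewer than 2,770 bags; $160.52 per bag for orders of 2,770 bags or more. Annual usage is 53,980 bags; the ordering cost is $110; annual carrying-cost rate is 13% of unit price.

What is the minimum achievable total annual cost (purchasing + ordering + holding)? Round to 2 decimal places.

H₁ = 13%×$161 = $20.9300;  H₂ = 13%×$160.52 = $20.8676
EOQ₁ = √(2×53,980×110/20.9300) = 753.26  (< 2,770, feasible at tier 1)
EOQ₂ = √(2×53,980×110/20.8676) = 754.38  (< 2,770 → use Q = 2,770 at tier-2 price)
TC(tier 1 (EOQ₁), Q≈753.3) = $8,706,545.67
TC(tier 2, Q≈2,770.0) = $8,695,914.84
Minimum at tier 2: $8,695,914.84

$8,695,914.84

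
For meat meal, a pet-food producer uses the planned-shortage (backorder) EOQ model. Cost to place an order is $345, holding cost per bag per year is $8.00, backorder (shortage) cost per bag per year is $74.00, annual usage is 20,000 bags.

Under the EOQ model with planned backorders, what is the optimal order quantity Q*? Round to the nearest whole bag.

Basic EOQ = √(2·20,000·345/8) = 1,313.393
Backorder adjustment √((H+b)/b) = √((8+74)/74) = 1.0527
Q* = 1,313.393 × 1.0527 ≈ 1,382.57

1,383 bags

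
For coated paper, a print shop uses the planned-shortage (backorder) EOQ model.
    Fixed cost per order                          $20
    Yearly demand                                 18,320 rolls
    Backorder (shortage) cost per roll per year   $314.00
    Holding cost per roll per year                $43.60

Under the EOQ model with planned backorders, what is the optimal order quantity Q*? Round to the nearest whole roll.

138 rolls

Basic EOQ = √(2·18,320·20/43.6) = 129.643
Backorder adjustment √((H+b)/b) = √((43.6+314)/314) = 1.0672
Q* = 129.643 × 1.0672 ≈ 138.35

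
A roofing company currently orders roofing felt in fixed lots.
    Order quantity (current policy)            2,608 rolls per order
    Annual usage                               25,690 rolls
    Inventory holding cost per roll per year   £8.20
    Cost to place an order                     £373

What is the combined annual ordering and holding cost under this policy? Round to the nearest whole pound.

Orders/yr = 25,690/2,608 = 9.850; ordering cost = 9.850 × £373 = £3,674.22
Average inventory = 2,608/2 = 1304; holding cost = 1304 × £8.2 = £10,692.80
Total = £3,674.22 + £10,692.80 = £14,367.02

£14,367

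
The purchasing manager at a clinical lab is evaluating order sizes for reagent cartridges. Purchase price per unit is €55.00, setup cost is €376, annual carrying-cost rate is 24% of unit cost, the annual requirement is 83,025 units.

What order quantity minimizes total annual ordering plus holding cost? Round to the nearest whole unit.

2,175 units

H = i·C = 0.24 × €55 = €13.2000 per unit-year
EOQ = √(2DS/H) = √(2 × 83,025 × 376 / 13.2)
    = √(4,729,909.09) ≈ 2,174.84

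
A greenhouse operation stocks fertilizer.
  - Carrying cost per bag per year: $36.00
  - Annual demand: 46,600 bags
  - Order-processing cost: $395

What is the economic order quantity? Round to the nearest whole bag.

1,011 bags

Optimal lot size Q* = (2 × 46,600 × $395 / $36)^½ ≈ 1,011.24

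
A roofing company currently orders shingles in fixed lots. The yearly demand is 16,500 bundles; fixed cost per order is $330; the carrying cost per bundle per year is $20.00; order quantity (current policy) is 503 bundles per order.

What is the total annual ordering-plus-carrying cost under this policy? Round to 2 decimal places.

$15,855.05

Annual ordering cost = (D/Q)·S = (16,500/503) × 330 = $10,825.05
Annual holding cost  = (Q/2)·H = (503/2) × 20 = $5,030.00
Total = $10,825.05 + $5,030.00 = $15,855.05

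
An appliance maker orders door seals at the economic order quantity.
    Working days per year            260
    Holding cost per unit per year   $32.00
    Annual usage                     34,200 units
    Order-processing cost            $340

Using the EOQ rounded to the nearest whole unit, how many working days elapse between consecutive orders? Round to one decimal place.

6.5 days

Optimal lot size Q* = (2 × 34,200 × $340 / $32)^½ ≈ 852.50 → Q = 852 units
Cycle time = (working days × Q)/D = (260 × 852) / 34,200 = 6.477 days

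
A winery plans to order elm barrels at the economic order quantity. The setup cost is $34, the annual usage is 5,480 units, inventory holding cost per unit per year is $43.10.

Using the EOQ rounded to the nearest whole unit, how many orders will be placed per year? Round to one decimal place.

58.9 orders per year

Optimal lot size Q* = (2 × 5,480 × $34 / $43.1)^½ ≈ 92.98 → Q = 93
Orders per year = D/Q = 5,480 / 93 = 58.925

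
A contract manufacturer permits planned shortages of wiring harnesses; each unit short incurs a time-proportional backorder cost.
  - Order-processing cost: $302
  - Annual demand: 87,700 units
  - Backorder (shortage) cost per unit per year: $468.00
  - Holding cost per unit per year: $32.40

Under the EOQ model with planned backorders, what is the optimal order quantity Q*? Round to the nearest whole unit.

1,322 units

Basic EOQ = √(2·87,700·302/32.4) = 1,278.633
Backorder adjustment √((H+b)/b) = √((32.4+468)/468) = 1.0340
Q* = 1,278.633 × 1.0340 ≈ 1,322.15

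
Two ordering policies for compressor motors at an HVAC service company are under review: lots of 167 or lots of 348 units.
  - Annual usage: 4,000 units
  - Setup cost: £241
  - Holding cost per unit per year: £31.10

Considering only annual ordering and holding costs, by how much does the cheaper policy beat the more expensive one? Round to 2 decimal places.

For each Q, cost = (D/Q)·S + (Q/2)·H.
TC(167) = (4,000/167)×241 + (167/2)×31.1 = £8,369.31
TC(348) = (4,000/348)×241 + (348/2)×31.1 = £8,181.51
|ΔTC| = |£8,369.31 − £8,181.51| = £187.79

£187.79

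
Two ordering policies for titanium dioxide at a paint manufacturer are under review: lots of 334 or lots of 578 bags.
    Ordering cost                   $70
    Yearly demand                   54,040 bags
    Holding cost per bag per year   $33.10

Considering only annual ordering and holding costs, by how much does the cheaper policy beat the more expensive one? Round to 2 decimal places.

$742.91

Annual cost at Q: ordering D·S/Q plus holding Q·H/2.
TC(334) = (54,040/334)×70 + (334/2)×33.1 = $16,853.45
TC(578) = (54,040/578)×70 + (578/2)×33.1 = $16,110.54
|ΔTC| = |$16,853.45 − $16,110.54| = $742.91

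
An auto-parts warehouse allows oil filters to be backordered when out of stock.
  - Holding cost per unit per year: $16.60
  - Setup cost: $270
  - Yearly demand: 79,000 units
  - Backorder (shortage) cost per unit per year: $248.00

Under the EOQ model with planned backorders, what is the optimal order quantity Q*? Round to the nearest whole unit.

1,656 units

Basic EOQ = √(2·79,000·270/16.6) = 1,603.084
Backorder adjustment √((H+b)/b) = √((16.6+248)/248) = 1.0329
Q* = 1,603.084 × 1.0329 ≈ 1,655.87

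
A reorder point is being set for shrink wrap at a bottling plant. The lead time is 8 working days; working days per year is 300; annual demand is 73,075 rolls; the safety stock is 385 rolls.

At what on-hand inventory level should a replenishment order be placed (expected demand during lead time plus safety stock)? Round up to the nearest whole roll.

2,334 rolls

Daily demand d = 73,075 / 300 = 243.583 rolls/day
Demand during lead time = 243.583 × 8 = 1,948.67
Reorder point = 1,948.67 + 385 = 2,333.67 → round up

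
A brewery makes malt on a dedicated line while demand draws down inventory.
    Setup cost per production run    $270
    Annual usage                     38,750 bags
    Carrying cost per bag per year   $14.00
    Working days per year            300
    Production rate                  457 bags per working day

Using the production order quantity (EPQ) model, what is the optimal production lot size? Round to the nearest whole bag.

1,443 bags

Daily demand d = 38,750/300 = 129.167; p = 457; 1 − d/p = 0.71736
EPQ = √(2DS / (H(1 − d/p)))
    = √(2 × 38,750 × 270 / (14 × 0.71736)) ≈ 1,443.45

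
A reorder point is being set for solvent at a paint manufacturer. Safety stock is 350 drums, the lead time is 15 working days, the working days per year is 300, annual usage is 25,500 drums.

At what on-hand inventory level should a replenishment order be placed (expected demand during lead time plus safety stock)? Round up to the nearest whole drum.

Daily demand d = 25,500 / 300 = 85.000 drums/day
Demand during lead time = 85.000 × 15 = 1,275.00
Reorder point = 1,275.00 + 350 = 1,625.00 → round up

1,625 drums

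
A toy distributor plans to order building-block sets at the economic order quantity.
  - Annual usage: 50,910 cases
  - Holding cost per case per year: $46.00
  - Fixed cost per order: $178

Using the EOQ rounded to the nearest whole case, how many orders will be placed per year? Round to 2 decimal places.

81.07 orders per year

2DS/H = 2·50,910·178/46 = 393,999.13
EOQ = √393,999.13 ≈ 627.69 → Q = 628
N = D/Q = 50,910/628 ≈ 81.067 orders/yr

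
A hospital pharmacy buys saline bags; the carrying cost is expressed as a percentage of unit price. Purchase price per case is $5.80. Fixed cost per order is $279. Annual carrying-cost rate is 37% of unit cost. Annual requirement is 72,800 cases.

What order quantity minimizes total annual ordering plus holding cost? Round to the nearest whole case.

4,351 cases

Holding cost per case per year: H = 37% × $5.8 = $2.1460
Optimal lot size Q* = (2 × 72,800 × $279 / $2.146)^½ ≈ 4,350.79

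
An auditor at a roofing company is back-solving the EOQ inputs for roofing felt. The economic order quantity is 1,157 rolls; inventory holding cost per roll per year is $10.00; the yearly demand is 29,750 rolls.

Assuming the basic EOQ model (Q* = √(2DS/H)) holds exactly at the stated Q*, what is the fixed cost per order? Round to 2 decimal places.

$224.98

Since Q* = (2DS/H)^½, squaring gives Q*²·H = 2DS.
S = Q²H / (2D) = 1,157² × 10 / (2 × 29,750) = 224.9830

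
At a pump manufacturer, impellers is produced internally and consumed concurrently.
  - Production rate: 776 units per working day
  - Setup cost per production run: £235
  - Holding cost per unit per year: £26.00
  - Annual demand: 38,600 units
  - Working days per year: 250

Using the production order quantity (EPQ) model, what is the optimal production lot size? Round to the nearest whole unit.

933 units

d = 38,600/250 = 154.4000 units/day;  effective holding cost H(1 − d/p) = 26·(1 − 154.4000/776) = 20.82680
Q* = √(2DS / H_eff) = √(2·38,600·235 / 20.82680) ≈ 933.32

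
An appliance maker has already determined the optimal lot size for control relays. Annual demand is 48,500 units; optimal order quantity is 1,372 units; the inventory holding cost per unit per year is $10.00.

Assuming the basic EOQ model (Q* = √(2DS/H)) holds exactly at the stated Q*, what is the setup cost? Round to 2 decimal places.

$194.06

Since Q* = (2DS/H)^½, squaring gives Q*²·H = 2DS.
S = Q²H / (2D) = 1,372² × 10 / (2 × 48,500) = 194.0602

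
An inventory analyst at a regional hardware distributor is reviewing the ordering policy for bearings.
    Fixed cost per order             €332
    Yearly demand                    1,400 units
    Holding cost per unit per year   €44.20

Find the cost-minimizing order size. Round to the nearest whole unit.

2DS/H = 2·1,400·332/44.2 = 21,031.67
EOQ = √21,031.67 ≈ 145.02

145 units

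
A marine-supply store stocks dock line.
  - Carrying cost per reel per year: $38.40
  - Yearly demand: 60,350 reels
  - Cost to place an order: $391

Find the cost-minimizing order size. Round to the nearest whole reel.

1,109 reels

Optimal lot size Q* = (2 × 60,350 × $391 / $38.4)^½ ≈ 1,108.60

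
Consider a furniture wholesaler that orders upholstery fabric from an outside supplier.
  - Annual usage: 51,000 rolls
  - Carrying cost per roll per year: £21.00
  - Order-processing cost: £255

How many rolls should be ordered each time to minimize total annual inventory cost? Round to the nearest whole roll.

Optimal lot size Q* = (2 × 51,000 × £255 / £21)^½ ≈ 1,112.91

1,113 rolls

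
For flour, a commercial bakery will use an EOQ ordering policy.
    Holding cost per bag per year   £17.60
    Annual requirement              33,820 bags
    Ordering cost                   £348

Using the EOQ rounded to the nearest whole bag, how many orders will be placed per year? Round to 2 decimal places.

Q* = √(2·D·S / H) = √(2·33,820·348 / 17.6) = √1,337,427.3 ≈ 1,156.47 → Q = 1,156
N = D/Q = 33,820/1,156 ≈ 29.256 orders/yr

29.26 orders per year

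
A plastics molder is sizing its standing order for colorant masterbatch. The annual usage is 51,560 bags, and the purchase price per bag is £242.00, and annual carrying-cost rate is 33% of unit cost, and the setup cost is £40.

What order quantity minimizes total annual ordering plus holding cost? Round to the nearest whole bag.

Carrying cost H = £242 × 33% = £79.8600/bag/yr
EOQ = √(2DS/H) = √(2 × 51,560 × 40 / 79.86)
    = √(51,650.39) ≈ 227.27

227 bags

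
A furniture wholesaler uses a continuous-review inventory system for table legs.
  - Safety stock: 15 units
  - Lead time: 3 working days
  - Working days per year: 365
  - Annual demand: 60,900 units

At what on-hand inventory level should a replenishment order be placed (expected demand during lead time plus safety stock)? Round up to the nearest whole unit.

Daily demand d = 60,900 / 365 = 166.849 units/day
Demand during lead time = 166.849 × 3 = 500.55
Reorder point = 500.55 + 15 = 515.55 → round up

516 units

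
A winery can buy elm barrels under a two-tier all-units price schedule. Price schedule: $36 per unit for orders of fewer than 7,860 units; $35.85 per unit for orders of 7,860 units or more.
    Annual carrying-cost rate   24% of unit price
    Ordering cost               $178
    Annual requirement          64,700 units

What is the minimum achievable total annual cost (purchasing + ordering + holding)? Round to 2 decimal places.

H₁ = 24%×$36 = $8.6400;  H₂ = 24%×$35.85 = $8.6040
EOQ₁ = √(2×64,700×178/8.6400) = 1,632.75  (< 7,860, feasible at tier 1)
EOQ₂ = √(2×64,700×178/8.6040) = 1,636.16  (< 7,860 → use Q = 7,860 at tier-2 price)
TC(tier 1 (EOQ₁), Q≈1,632.8) = $2,343,306.98
TC(tier 2, Q≈7,860.0) = $2,354,773.94
Minimum at tier 1 (EOQ₁): $2,343,306.98

$2,343,306.98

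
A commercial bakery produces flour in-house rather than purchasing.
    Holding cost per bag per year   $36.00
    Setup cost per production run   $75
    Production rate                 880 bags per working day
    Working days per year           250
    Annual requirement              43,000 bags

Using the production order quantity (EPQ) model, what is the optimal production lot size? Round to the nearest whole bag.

472 bags

d = 43,000/250 = 172.0000 bags/day;  effective holding cost H(1 − d/p) = 36·(1 − 172.0000/880) = 28.96364
Q* = √(2DS / H_eff) = √(2·43,000·75 / 28.96364) ≈ 471.90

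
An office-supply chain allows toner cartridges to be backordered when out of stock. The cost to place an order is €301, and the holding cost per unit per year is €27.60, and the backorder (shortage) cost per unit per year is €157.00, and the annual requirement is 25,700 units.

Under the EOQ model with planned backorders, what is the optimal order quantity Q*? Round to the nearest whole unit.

Basic EOQ = √(2·25,700·301/27.6) = 748.704
Backorder adjustment √((H+b)/b) = √((27.6+157)/157) = 1.0843
Q* = 748.704 × 1.0843 ≈ 811.85

812 units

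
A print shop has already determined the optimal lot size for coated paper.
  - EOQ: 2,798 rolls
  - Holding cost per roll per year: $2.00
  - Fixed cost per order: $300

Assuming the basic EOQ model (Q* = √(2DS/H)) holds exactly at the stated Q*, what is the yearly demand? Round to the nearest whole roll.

EOQ relation: Q² = 2DS/H, so rearrange for the unknown.
D = Q²H / (2S) = 2,798² × 2 / (2 × 300) = 26,096.01

26,096 rolls per year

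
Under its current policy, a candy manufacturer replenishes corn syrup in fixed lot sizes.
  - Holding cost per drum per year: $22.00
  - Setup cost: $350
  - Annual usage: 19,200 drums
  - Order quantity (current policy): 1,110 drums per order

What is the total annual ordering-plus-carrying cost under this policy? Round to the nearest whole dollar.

$18,264

Annual ordering cost = (D/Q)·S = (19,200/1,110) × 350 = $6,054.05
Annual holding cost  = (Q/2)·H = (1,110/2) × 22 = $12,210.00
Total = $6,054.05 + $12,210.00 = $18,264.05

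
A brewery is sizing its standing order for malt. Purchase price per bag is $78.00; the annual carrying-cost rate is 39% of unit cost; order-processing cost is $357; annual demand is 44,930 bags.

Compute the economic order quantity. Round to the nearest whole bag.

1,027 bags

Holding cost per bag per year: H = 39% × $78 = $30.4200
EOQ = √(2DS/H) = √(2 × 44,930 × 357 / 30.42)
    = √(1,054,570.02) ≈ 1,026.92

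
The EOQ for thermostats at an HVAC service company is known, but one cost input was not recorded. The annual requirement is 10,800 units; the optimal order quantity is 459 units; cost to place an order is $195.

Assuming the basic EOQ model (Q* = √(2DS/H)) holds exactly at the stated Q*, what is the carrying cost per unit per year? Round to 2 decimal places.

$19.99

Since Q* = (2DS/H)^½, squaring gives Q*²·H = 2DS.
H = 2DS / Q² = 2 × 10,800 × 195 / 459² = 19.9923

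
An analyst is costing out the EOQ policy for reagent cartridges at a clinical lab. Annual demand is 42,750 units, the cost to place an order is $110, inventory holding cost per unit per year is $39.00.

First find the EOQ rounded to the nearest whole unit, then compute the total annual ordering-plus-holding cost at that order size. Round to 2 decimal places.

Q* = √(2·D·S / H) = √(2·42,750·110 / 39) = √241,153.8 ≈ 491.07 → Q = 491 units
Ordering: D/Q × S = 42,750/491 × $110 = $9,577.39
Holding:  Q/2 × H = 491/2 × $39 = $9,574.50
Total = $9,577.39 + $9,574.50 = $19,151.89

$19,151.89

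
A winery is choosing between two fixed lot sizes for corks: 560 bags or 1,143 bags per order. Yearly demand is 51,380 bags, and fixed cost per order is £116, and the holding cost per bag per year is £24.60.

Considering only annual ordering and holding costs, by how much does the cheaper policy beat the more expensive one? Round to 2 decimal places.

For each Q, cost = (D/Q)·S + (Q/2)·H.
TC(560) = (51,380/560)×116 + (560/2)×24.6 = £17,531.00
TC(1,143) = (51,380/1,143)×116 + (1,143/2)×24.6 = £19,273.32
Lots of 560 are cheaper by £1,742.32.

£1,742.32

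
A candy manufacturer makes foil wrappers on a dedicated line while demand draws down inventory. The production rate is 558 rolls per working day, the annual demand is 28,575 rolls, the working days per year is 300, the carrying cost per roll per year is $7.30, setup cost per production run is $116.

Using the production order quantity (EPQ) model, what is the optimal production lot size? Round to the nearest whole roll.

1,046 rolls

Daily demand d = 28,575/300 = 95.250; p = 558; 1 − d/p = 0.82930
EPQ = √(2DS / (H(1 − d/p)))
    = √(2 × 28,575 × 116 / (7.3 × 0.82930)) ≈ 1,046.45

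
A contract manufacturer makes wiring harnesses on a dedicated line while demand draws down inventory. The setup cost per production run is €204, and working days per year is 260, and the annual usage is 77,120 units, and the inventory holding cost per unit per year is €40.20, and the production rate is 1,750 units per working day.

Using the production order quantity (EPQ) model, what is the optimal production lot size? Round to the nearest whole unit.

971 units

Daily demand d = 77,120/260 = 296.615; p = 1750; 1 − d/p = 0.83051
EPQ = √(2DS / (H(1 − d/p)))
    = √(2 × 77,120 × 204 / (40.2 × 0.83051)) ≈ 970.80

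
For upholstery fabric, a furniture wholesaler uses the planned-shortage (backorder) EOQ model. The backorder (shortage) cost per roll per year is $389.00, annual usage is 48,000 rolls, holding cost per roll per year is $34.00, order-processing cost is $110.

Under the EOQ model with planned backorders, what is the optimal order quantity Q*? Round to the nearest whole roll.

581 rolls

Q* = √(2DS/H) · √((H + b)/b)
   = √(2 × 48,000 × 110 / 34) · √((34 + 389) / 389)
   = 557.304 × 1.0428 ≈ 581.15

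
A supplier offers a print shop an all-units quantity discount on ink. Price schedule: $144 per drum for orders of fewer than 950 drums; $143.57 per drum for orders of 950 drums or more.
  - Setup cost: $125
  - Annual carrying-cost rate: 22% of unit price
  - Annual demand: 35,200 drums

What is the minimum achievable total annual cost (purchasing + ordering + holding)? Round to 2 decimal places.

$5,073,298.64

H₁ = 22%×$144 = $31.6800;  H₂ = 22%×$143.57 = $31.5854
EOQ₁ = √(2×35,200×125/31.6800) = 527.05  (< 950, feasible at tier 1)
EOQ₂ = √(2×35,200×125/31.5854) = 527.83  (< 950 → use Q = 950 at tier-2 price)
TC(tier 1 (EOQ₁), Q≈527.0) = $5,085,496.83
TC(tier 2, Q≈950.0) = $5,073,298.64
Minimum at tier 2: $5,073,298.64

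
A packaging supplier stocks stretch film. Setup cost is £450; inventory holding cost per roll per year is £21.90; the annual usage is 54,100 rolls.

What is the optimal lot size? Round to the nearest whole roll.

Q* = √(2·D·S / H) = √(2·54,100·450 / 21.9) = √2,223,287.7 ≈ 1,491.07

1,491 rolls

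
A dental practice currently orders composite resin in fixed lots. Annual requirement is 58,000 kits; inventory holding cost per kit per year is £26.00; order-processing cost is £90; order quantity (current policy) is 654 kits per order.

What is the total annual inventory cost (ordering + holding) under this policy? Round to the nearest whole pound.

£16,484

Ordering: D/Q × S = 58,000/654 × £90 = £7,981.65
Holding:  Q/2 × H = 654/2 × £26 = £8,502.00
Total = £7,981.65 + £8,502.00 = £16,483.65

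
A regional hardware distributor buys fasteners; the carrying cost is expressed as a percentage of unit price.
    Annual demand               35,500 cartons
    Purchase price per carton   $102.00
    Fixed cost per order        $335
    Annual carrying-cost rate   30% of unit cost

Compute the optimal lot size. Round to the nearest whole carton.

882 cartons

Carrying cost H = $102 × 30% = $30.6000/carton/yr
2DS/H = 2·35,500·335/30.6 = 777,287.58
EOQ = √777,287.58 ≈ 881.64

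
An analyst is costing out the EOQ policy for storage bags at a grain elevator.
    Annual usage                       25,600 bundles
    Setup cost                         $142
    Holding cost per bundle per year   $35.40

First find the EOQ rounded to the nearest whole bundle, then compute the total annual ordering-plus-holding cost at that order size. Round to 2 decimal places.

Q* = √(2·D·S / H) = √(2·25,600·142 / 35.4) = √205,378.5 ≈ 453.19 → Q = 453 bundles
Annual ordering cost = (D/Q)·S = (25,600/453) × 142 = $8,024.72
Annual holding cost  = (Q/2)·H = (453/2) × 35.4 = $8,018.10
Total = $8,024.72 + $8,018.10 = $16,042.82

$16,042.82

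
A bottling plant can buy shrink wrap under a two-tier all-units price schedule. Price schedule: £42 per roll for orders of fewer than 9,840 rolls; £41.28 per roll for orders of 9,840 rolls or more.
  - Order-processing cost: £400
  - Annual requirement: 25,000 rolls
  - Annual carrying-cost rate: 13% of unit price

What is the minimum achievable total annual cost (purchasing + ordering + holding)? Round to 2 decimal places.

£1,059,418.95

H₁ = 13%×£42 = £5.4600;  H₂ = 13%×£41.28 = £5.3664
EOQ₁ = √(2×25,000×400/5.4600) = 1,913.90  (< 9,840, feasible at tier 1)
EOQ₂ = √(2×25,000×400/5.3664) = 1,930.52  (< 9,840 → use Q = 9,840 at tier-2 price)
TC(tier 1 (EOQ₁), Q≈1,913.9) = £1,060,449.88
TC(tier 2, Q≈9,840.0) = £1,059,418.95
Minimum at tier 2: £1,059,418.95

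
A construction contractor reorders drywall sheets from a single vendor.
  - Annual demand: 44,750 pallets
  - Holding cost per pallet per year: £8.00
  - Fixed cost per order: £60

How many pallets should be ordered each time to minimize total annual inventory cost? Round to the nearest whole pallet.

2DS/H = 2·44,750·60/8 = 671,250.00
EOQ = √671,250.00 ≈ 819.30

819 pallets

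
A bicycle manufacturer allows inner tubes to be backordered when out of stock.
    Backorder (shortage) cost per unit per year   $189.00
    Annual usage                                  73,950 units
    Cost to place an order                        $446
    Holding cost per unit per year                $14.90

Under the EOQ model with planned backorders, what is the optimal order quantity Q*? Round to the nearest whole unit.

Basic EOQ = √(2·73,950·446/14.9) = 2,104.061
Backorder adjustment √((H+b)/b) = √((14.9+189)/189) = 1.0387
Q* = 2,104.061 × 1.0387 ≈ 2,185.43

2,185 units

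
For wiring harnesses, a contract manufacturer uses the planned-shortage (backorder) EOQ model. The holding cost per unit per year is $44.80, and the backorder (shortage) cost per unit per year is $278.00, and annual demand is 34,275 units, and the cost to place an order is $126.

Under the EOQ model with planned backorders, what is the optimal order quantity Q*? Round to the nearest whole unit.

473 units

Basic EOQ = √(2·34,275·126/44.8) = 439.086
Backorder adjustment √((H+b)/b) = √((44.8+278)/278) = 1.0776
Q* = 439.086 × 1.0776 ≈ 473.15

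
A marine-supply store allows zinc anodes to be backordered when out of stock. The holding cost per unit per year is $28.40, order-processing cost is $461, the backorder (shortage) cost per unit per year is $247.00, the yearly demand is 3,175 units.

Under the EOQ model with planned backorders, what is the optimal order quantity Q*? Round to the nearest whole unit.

339 units

Q* = √(2DS/H) · √((H + b)/b)
   = √(2 × 3,175 × 461 / 28.4) · √((28.4 + 247) / 247)
   = 321.054 × 1.0559 ≈ 339.01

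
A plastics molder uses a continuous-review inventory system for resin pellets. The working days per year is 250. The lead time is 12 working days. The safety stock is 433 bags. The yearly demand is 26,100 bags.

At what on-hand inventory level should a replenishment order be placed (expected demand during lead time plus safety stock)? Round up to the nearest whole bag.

Daily demand d = 26,100 / 250 = 104.400 bags/day
Demand during lead time = 104.400 × 12 = 1,252.80
Reorder point = 1,252.80 + 433 = 1,685.80 → round up

1,686 bags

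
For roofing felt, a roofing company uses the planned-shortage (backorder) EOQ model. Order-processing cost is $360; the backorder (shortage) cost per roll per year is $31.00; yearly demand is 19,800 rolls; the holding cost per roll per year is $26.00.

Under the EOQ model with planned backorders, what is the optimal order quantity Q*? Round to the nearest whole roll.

Q* = √(2DS/H) · √((H + b)/b)
   = √(2 × 19,800 × 360 / 26) · √((26 + 31) / 31)
   = 740.478 × 1.3560 ≈ 1,004.08

1,004 rolls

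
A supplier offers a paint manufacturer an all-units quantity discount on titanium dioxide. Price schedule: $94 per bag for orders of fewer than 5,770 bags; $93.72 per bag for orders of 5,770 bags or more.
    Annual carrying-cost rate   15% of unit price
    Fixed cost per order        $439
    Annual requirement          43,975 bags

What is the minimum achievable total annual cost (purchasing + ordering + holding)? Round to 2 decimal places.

H₁ = 15%×$94 = $14.1000;  H₂ = 15%×$93.72 = $14.0580
EOQ₁ = √(2×43,975×439/14.1000) = 1,654.78  (< 5,770, feasible at tier 1)
EOQ₂ = √(2×43,975×439/14.0580) = 1,657.25  (< 5,770 → use Q = 5,770 at tier-2 price)
TC(tier 1 (EOQ₁), Q≈1,654.8) = $4,156,982.42
TC(tier 2, Q≈5,770.0) = $4,165,240.09
Minimum at tier 1 (EOQ₁): $4,156,982.42

$4,156,982.42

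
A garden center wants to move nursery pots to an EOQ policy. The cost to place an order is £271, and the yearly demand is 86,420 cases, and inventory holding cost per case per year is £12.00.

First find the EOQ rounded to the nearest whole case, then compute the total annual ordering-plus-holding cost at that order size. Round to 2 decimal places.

2DS/H = 2·86,420·271/12 = 3,903,303.33
EOQ = √3,903,303.33 ≈ 1,975.68 → Q = 1,976 cases
Orders/yr = 86,420/1,976 = 43.735; ordering cost = 43.735 × £271 = £11,852.14
Average inventory = 1,976/2 = 988; holding cost = 988 × £12 = £11,856.00
Total = £11,852.14 + £11,856.00 = £23,708.14

£23,708.14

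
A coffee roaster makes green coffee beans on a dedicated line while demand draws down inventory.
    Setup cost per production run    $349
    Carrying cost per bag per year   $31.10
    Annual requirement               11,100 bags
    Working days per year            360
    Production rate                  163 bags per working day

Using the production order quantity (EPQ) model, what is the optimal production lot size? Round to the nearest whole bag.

Daily demand d = 11,100/360 = 30.833; p = 163; 1 − d/p = 0.81084
EPQ = √(2DS / (H(1 − d/p)))
    = √(2 × 11,100 × 349 / (31.1 × 0.81084)) ≈ 554.30

554 bags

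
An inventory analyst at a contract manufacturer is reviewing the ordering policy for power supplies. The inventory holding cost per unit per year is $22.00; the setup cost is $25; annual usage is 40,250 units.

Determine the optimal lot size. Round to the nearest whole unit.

302 units

Q* = √(2·D·S / H) = √(2·40,250·25 / 22) = √91,477.3 ≈ 302.45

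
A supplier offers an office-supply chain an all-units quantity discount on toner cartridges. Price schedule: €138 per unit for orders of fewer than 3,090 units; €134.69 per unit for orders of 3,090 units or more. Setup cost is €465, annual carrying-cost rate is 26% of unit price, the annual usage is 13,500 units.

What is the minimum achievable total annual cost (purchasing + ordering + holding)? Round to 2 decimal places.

H₁ = 26%×€138 = €35.8800;  H₂ = 26%×€134.69 = €35.0194
EOQ₁ = √(2×13,500×465/35.8800) = 591.54  (< 3,090, feasible at tier 1)
EOQ₂ = √(2×13,500×465/35.0194) = 598.76  (< 3,090 → use Q = 3,090 at tier-2 price)
TC(tier 1 (EOQ₁), Q≈591.5) = €1,884,224.36
TC(tier 2, Q≈3,090.0) = €1,874,451.53
Minimum at tier 2: €1,874,451.53

€1,874,451.53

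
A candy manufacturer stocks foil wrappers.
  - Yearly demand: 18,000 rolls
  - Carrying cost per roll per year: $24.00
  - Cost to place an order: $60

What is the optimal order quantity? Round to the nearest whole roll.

Optimal lot size Q* = (2 × 18,000 × $60 / $24)^½ ≈ 300.00

300 rolls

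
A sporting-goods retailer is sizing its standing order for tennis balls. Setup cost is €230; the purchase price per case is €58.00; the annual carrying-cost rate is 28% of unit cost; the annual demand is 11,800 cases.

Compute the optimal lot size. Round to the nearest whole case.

Holding cost per case per year: H = 28% × €58 = €16.2400
EOQ = √(2DS/H) = √(2 × 11,800 × 230 / 16.24)
    = √(334,236.45) ≈ 578.13

578 cases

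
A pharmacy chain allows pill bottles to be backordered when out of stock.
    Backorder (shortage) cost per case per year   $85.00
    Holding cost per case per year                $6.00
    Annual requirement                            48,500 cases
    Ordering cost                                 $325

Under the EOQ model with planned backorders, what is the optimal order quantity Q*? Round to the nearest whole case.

2,372 cases

Basic EOQ = √(2·48,500·325/6) = 2,292.197
Backorder adjustment √((H+b)/b) = √((6+85)/85) = 1.0347
Q* = 2,292.197 × 1.0347 ≈ 2,371.72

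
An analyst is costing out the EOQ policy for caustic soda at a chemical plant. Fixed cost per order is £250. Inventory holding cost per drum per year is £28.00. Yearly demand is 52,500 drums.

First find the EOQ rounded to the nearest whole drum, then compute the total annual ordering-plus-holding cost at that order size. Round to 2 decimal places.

2DS/H = 2·52,500·250/28 = 937,500.00
EOQ = √937,500.00 ≈ 968.25 → Q = 968 drums
Orders/yr = 52,500/968 = 54.236; ordering cost = 54.236 × £250 = £13,558.88
Average inventory = 968/2 = 484; holding cost = 484 × £28 = £13,552.00
Total = £13,558.88 + £13,552.00 = £27,110.88

£27,110.88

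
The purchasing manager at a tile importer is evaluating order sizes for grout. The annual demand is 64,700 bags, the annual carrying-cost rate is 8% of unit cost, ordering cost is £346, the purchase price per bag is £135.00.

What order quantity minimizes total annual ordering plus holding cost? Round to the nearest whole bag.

2,036 bags

H = i·C = 0.08 × £135 = £10.8000 per bag-year
EOQ = √(2DS/H) = √(2 × 64,700 × 346 / 10.8)
    = √(4,145,592.59) ≈ 2,036.07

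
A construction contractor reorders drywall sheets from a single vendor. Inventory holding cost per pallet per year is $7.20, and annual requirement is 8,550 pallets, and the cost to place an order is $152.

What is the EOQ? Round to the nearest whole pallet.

2DS/H = 2·8,550·152/7.2 = 361,000.00
EOQ = √361,000.00 ≈ 600.83

601 pallets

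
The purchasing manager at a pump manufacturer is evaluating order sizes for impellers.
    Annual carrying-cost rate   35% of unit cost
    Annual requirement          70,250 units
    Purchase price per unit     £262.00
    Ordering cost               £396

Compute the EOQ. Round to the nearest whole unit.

779 units

Holding cost per unit per year: H = 35% × £262 = £91.7000
Optimal lot size Q* = (2 × 70,250 × £396 / £91.7)^½ ≈ 778.93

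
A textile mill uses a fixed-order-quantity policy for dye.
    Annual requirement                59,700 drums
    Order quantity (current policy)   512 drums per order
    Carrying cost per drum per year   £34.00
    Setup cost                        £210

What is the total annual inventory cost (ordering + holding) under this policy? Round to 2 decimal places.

Annual ordering cost = (D/Q)·S = (59,700/512) × 210 = £24,486.33
Annual holding cost  = (Q/2)·H = (512/2) × 34 = £8,704.00
Total = £24,486.33 + £8,704.00 = £33,190.33

£33,190.33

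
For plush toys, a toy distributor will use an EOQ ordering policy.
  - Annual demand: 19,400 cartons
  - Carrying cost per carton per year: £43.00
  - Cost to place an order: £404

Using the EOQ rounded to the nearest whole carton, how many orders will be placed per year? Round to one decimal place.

Q* = √(2·D·S / H) = √(2·19,400·404 / 43) = √364,539.5 ≈ 603.77 → Q = 604
N = D/Q = 19,400/604 ≈ 32.119 orders/yr

32.1 orders per year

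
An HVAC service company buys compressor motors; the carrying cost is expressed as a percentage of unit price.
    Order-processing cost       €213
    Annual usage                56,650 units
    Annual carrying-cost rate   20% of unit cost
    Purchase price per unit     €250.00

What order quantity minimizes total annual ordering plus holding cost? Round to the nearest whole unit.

Holding cost per unit per year: H = 20% × €250 = €50.0000
Optimal lot size Q* = (2 × 56,650 × €213 / €50)^½ ≈ 694.74

695 units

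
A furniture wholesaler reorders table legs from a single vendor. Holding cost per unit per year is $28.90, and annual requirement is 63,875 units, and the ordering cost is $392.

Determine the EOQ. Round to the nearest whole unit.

1,316 units

2DS/H = 2·63,875·392/28.9 = 1,732,802.77
EOQ = √1,732,802.77 ≈ 1,316.36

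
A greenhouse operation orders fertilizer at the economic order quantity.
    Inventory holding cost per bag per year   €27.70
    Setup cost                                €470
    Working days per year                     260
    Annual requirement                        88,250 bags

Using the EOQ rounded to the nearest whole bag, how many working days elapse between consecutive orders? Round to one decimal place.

5.1 days

EOQ = √(2DS/H) = √(2 × 88,250 × 470 / 27.7)
    = √(2,994,765.34) ≈ 1,730.54 → Q = 1,731 bags
Days between orders = 260 / (D/Q) = 260 / 50.982 ≈ 5.100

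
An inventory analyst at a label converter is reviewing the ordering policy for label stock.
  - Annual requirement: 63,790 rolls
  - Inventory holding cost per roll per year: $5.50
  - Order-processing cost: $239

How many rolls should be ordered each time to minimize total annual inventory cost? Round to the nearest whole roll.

EOQ = √(2DS/H) = √(2 × 63,790 × 239 / 5.5)
    = √(5,543,930.91) ≈ 2,354.56

2,355 rolls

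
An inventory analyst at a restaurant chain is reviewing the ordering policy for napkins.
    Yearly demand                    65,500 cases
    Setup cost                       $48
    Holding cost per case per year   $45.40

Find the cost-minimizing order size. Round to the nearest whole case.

Q* = √(2·D·S / H) = √(2·65,500·48 / 45.4) = √138,502.2 ≈ 372.16

372 cases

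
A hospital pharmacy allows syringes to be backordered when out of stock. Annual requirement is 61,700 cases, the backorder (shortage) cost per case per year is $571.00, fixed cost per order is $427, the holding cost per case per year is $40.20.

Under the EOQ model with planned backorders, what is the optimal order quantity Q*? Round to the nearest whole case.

Basic EOQ = √(2·61,700·427/40.2) = 1,144.876
Backorder adjustment √((H+b)/b) = √((40.2+571)/571) = 1.0346
Q* = 1,144.876 × 1.0346 ≈ 1,184.49

1,184 cases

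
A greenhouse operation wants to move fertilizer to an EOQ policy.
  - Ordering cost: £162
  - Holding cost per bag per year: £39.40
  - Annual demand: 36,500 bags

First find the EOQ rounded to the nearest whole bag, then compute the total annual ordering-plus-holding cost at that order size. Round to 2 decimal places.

£21,585.75

Optimal lot size Q* = (2 × 36,500 × £162 / £39.4)^½ ≈ 547.86 → Q = 548 bags
Orders/yr = 36,500/548 = 66.606; ordering cost = 66.606 × £162 = £10,790.15
Average inventory = 548/2 = 274; holding cost = 274 × £39.4 = £10,795.60
Total = £10,790.15 + £10,795.60 = £21,585.75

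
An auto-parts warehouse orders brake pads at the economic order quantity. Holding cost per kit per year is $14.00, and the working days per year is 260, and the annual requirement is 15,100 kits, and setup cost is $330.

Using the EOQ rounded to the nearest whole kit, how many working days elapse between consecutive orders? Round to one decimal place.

EOQ = √(2DS/H) = √(2 × 15,100 × 330 / 14)
    = √(711,857.14) ≈ 843.72 → Q = 844 kits
Cycle time = (working days × Q)/D = (260 × 844) / 15,100 = 14.532 days

14.5 days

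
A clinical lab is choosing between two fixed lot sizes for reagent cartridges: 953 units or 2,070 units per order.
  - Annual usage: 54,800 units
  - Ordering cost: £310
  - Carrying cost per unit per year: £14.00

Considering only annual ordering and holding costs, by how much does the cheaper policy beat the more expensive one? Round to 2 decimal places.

For each Q, cost = (D/Q)·S + (Q/2)·H.
TC(953) = (54,800/953)×310 + (953/2)×14 = £24,496.81
TC(2,070) = (54,800/2,070)×310 + (2,070/2)×14 = £22,696.76
|ΔTC| = |£24,496.81 − £22,696.76| = £1,800.05

£1,800.05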